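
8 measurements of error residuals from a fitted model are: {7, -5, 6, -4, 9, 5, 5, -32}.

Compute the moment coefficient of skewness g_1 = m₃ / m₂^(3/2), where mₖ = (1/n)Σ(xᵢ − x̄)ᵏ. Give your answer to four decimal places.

x̄ = (7 - 5 + 6 - 4 + 9 + 5 + 5 - 32) / 8 = -1.1250
deviations (xᵢ − x̄): 8.1250, -3.8750, 7.1250, -2.8750, 10.1250, 6.1250, 6.1250, -30.8750
Σ(xᵢ − x̄)² = 1270.8750 ⇒ m₂ = 1270.8750/8 = 158.85938
Σ(xᵢ − x̄)³ = -27118.4063 ⇒ m₃ = -27118.4063/8 = -3389.80078
m₂^(3/2) = 158.85938^(1.5) = 2002.25448
g_1 = m₃ / m₂^(3/2) = -3389.80078 / 2002.25448 ≈ -1.6930

-1.6930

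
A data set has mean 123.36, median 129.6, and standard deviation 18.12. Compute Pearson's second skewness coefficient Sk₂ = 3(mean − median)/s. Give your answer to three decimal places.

Sk₂ = 3(123.36 − 129.6) / 18.12 = 3 × -6.2400 / 18.12
    = -18.7200 / 18.12 ≈ -1.033

-1.033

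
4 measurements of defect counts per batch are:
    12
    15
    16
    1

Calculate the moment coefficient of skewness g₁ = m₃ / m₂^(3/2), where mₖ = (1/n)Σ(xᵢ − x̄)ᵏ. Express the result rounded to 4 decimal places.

-0.9574

x̄ = (12 + 15 + 16 + 1) / 4 = 11.0000
deviations (xᵢ − x̄): 1.0000, 4.0000, 5.0000, -10.0000
Σ(xᵢ − x̄)² = 142.0000 ⇒ m₂ = 142.0000/4 = 35.50000
Σ(xᵢ − x̄)³ = -810.0000 ⇒ m₃ = -810.0000/4 = -202.50000
m₂^(3/2) = 35.50000^(1.5) = 211.51566
g₁ = m₃ / m₂^(3/2) = -202.50000 / 211.51566 ≈ -0.9574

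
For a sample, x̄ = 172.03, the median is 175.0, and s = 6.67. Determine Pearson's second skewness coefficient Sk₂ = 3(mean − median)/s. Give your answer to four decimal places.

-1.3358

Sk₂ = 3(172.03 − 175.0) / 6.67 = 3 × -2.9700 / 6.67
    = -8.9100 / 6.67 ≈ -1.3358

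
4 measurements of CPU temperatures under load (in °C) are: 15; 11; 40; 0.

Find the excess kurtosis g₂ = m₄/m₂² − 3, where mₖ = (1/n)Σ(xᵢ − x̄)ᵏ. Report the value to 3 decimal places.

x̄ = 16.5000
Σ(xᵢ − x̄)² = 857.0000 ⇒ m₂ = 214.25000
Σ(xᵢ − x̄)⁴ = 380020.2500 ⇒ m₄ = 95005.06250
m₂² = 45903.06250
g₂ = m₄/m₂² − 3 = 2.06969 − 3 ≈ -0.930

-0.930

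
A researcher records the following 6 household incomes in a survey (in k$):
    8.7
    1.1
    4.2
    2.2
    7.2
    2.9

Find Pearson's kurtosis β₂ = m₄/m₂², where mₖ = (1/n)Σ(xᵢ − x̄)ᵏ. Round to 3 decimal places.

x̄ = 4.3833
Σ(xᵢ − x̄)² = 44.3483 ⇒ m₂ = 7.39139
Σ(xᵢ − x̄)⁴ = 553.9341 ⇒ m₄ = 92.32236
m₂² = 54.63263
β₂ = m₄/m₂² = 92.32236 / 54.63263 ≈ 1.690

1.690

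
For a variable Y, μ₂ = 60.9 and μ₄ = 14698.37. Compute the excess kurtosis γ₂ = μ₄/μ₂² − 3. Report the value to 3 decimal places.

μ₂² = 60.9² = 3708.81000
μ₄/μ₂² = 14698.37 / 3708.81000 = 3.96310
γ₂ = 3.96310 − 3 ≈ 0.963

0.963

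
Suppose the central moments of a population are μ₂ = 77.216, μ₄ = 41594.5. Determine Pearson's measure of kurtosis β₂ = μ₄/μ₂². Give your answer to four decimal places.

6.9762

μ₂² = 77.216² = 5962.31066
μ₄/μ₂² = 41594.5 / 5962.31066 = 6.97624
β₂ ≈ 6.9762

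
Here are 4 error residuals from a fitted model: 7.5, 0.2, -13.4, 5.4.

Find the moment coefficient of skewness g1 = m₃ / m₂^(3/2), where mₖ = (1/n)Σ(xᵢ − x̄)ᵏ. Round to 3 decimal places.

-0.819

x̄ = (7.5 + 0.2 - 13.4 + 5.4) / 4 = -0.0750
deviations (xᵢ − x̄): 7.5750, 0.2750, -13.3250, 5.4750
Σ(xᵢ − x̄)² = 264.9875 ⇒ m₂ = 264.9875/4 = 66.24688
Σ(xᵢ − x̄)³ = -1767.1331 ⇒ m₃ = -1767.1331/4 = -441.78328
m₂^(3/2) = 66.24688^(1.5) = 539.19778
g1 = m₃ / m₂^(3/2) = -441.78328 / 539.19778 ≈ -0.819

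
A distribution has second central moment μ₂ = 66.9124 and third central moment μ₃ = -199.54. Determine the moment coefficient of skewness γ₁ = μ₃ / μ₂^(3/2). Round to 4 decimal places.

-0.3646

σ = √μ₂ = √66.9124 = 8.18000
σ³ = μ₂^(3/2) = 547.34343
γ₁ = μ₃/σ³ = -199.54 / 547.34343 ≈ -0.3646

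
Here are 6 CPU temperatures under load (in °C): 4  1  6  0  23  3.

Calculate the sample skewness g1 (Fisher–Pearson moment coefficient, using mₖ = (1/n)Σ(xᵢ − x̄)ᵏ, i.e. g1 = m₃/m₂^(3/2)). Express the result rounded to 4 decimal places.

1.5437

x̄ = (4 + 1 + 6 + 0 + 23 + 3) / 6 = 6.1667
deviations (xᵢ − x̄): -2.1667, -5.1667, -0.1667, -6.1667, 16.8333, -3.1667
Σ(xᵢ − x̄)² = 362.8333 ⇒ m₂ = 362.8333/6 = 60.47222
Σ(xᵢ − x̄)³ = 4355.5556 ⇒ m₃ = 4355.5556/6 = 725.92593
m₂^(3/2) = 60.47222^(1.5) = 470.25551
g1 = m₃ / m₂^(3/2) = 725.92593 / 470.25551 ≈ 1.5437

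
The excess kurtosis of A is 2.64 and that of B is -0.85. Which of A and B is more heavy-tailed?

Higher excess kurtosis ⇒ heavier tails relative to the normal distribution.
2.64 vs -0.85: the larger is 2.64, so A has heavier tails. (A is leptokurtic — heavier-than-normal tails; the other is platykurtic.)

A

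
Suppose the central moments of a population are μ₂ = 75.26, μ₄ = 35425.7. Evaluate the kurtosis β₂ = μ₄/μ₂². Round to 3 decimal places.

μ₂² = 75.26² = 5664.06760
μ₄/μ₂² = 35425.7 / 5664.06760 = 6.25446
β₂ ≈ 6.254

6.254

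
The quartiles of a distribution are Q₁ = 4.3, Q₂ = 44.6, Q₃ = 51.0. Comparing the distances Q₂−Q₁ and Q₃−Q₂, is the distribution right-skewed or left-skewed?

Q₂ − Q₁ = 40.3;  Q₃ − Q₂ = 6.4
Q₂ − Q₁ > Q₃ − Q₂ ⇒ the lower half is more spread out ⇒ left-skewed.

left-skewed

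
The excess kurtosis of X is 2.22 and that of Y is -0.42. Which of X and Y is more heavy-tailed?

Higher excess kurtosis ⇒ heavier tails relative to the normal distribution.
2.22 vs -0.42: the larger is 2.22, so X has heavier tails. (X is leptokurtic — heavier-than-normal tails; the other is platykurtic.)

X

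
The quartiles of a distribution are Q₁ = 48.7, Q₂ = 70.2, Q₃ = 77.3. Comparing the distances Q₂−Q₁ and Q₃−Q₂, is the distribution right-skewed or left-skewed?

Q₂ − Q₁ = 21.5;  Q₃ − Q₂ = 7.1
Q₂ − Q₁ > Q₃ − Q₂ ⇒ the lower half is more spread out ⇒ left-skewed.

left-skewed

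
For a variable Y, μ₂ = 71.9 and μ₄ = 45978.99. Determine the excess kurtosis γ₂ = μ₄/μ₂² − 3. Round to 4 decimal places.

5.8941

μ₂² = 71.9² = 5169.61000
μ₄/μ₂² = 45978.99 / 5169.61000 = 8.89409
γ₂ = 8.89409 − 3 ≈ 5.8941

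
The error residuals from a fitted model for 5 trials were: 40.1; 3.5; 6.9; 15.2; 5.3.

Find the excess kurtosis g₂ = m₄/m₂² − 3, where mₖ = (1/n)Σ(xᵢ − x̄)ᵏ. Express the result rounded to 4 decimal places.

x̄ = 14.2000
Σ(xᵢ − x̄)² = 918.8000 ⇒ m₂ = 183.76000
Σ(xᵢ − x̄)⁴ = 472209.0644 ⇒ m₄ = 94441.81288
m₂² = 33767.73760
g₂ = m₄/m₂² − 3 = 2.79681 − 3 ≈ -0.2032

-0.2032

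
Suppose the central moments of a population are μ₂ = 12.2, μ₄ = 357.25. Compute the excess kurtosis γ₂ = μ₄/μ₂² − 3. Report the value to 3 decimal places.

-0.600

μ₂² = 12.2² = 148.84000
μ₄/μ₂² = 357.25 / 148.84000 = 2.40023
γ₂ = 2.40023 − 3 ≈ -0.600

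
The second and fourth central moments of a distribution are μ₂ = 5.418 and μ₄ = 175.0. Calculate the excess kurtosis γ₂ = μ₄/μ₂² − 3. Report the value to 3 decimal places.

μ₂² = 5.418² = 29.35472
μ₄/μ₂² = 175.0 / 29.35472 = 5.96156
γ₂ = 5.96156 − 3 ≈ 2.962

2.962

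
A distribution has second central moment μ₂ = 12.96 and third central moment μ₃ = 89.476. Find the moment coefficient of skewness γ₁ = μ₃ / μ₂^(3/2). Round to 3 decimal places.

1.918

σ = √μ₂ = √12.96 = 3.60000
σ³ = μ₂^(3/2) = 46.65600
γ₁ = μ₃/σ³ = 89.476 / 46.65600 ≈ 1.918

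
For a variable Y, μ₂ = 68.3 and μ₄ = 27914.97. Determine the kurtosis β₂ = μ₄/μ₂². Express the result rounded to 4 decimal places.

μ₂² = 68.3² = 4664.89000
μ₄/μ₂² = 27914.97 / 4664.89000 = 5.98406
β₂ ≈ 5.9841

5.9841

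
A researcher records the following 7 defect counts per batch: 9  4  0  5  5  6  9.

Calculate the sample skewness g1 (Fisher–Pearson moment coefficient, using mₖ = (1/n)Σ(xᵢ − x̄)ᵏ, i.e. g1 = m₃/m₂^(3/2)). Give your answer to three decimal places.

x̄ = (9 + 4 + 0 + 5 + 5 + 6 + 9) / 7 = 5.4286
deviations (xᵢ − x̄): 3.5714, -1.4286, -5.4286, -0.4286, -0.4286, 0.5714, 3.5714
Σ(xᵢ − x̄)² = 57.7143 ⇒ m₂ = 57.7143/7 = 8.24490
Σ(xᵢ − x̄)³ = -71.7551 ⇒ m₃ = -71.7551/7 = -10.25073
m₂^(3/2) = 8.24490^(1.5) = 23.67434
g1 = m₃ / m₂^(3/2) = -10.25073 / 23.67434 ≈ -0.433

-0.433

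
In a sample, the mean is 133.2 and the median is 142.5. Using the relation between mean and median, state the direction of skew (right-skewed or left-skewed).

mean − median = 133.2 − 142.5 = -9.3
mean < median ⇒ the longer tail is on the left ⇒ left-skewed (negatively skewed).

left-skewed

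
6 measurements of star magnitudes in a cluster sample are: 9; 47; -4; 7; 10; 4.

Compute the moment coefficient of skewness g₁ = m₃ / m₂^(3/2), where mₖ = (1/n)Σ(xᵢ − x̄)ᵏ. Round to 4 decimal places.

1.4515

x̄ = (9 + 47 - 4 + 7 + 10 + 4) / 6 = 12.1667
deviations (xᵢ − x̄): -3.1667, 34.8333, -16.1667, -5.1667, -2.1667, -8.1667
Σ(xᵢ − x̄)² = 1582.8333 ⇒ m₂ = 1582.8333/6 = 263.80556
Σ(xᵢ − x̄)³ = 37315.5556 ⇒ m₃ = 37315.5556/6 = 6219.25926
m₂^(3/2) = 263.80556^(1.5) = 4284.75413
g₁ = m₃ / m₂^(3/2) = 6219.25926 / 4284.75413 ≈ 1.4515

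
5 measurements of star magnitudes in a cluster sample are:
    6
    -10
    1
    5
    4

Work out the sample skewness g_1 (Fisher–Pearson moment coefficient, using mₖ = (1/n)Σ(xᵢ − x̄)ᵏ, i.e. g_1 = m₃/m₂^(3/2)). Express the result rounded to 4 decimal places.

-1.2196

x̄ = (6 - 10 + 1 + 5 + 4) / 5 = 1.2000
deviations (xᵢ − x̄): 4.8000, -11.2000, -0.2000, 3.8000, 2.8000
Σ(xᵢ − x̄)² = 170.8000 ⇒ m₂ = 170.8000/5 = 34.16000
Σ(xᵢ − x̄)³ = -1217.5200 ⇒ m₃ = -1217.5200/5 = -243.50400
m₂^(3/2) = 34.16000^(1.5) = 199.65344
g_1 = m₃ / m₂^(3/2) = -243.50400 / 199.65344 ≈ -1.2196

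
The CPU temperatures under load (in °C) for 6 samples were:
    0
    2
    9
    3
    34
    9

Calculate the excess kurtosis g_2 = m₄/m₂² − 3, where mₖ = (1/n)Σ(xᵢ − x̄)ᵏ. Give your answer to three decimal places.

x̄ = 9.5000
Σ(xᵢ − x̄)² = 789.5000 ⇒ m₂ = 131.58333
Σ(xᵢ − x̄)⁴ = 373394.3750 ⇒ m₄ = 62232.39583
m₂² = 17314.17361
g_2 = m₄/m₂² − 3 = 3.59430 − 3 ≈ 0.594

0.594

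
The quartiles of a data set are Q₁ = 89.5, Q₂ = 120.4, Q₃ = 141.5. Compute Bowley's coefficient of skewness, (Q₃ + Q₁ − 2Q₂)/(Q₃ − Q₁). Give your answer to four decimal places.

-0.1885

numerator: Q₃ + Q₁ − 2Q₂ = 141.5 + 89.5 − 2×120.4 = -9.8000
denominator: Q₃ − Q₁ = 141.5 − 89.5 = 52.0000
Bowley skewness = -9.8000 / 52.0000 ≈ -0.1885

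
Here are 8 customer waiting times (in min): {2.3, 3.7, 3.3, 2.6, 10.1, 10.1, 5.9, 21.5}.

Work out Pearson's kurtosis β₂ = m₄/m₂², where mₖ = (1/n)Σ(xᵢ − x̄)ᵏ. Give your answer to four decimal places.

3.7594

x̄ = 7.4375
Σ(xᵢ − x̄)² = 295.1788 ⇒ m₂ = 36.89734
Σ(xᵢ − x̄)⁴ = 40945.1521 ⇒ m₄ = 5118.14401
m₂² = 1361.41398
β₂ = m₄/m₂² = 5118.14401 / 1361.41398 ≈ 3.7594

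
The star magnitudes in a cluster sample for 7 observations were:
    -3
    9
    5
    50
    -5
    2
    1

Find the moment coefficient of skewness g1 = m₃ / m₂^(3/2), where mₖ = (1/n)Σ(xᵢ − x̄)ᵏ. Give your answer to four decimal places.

x̄ = (-3 + 9 + 5 + 50 - 5 + 2 + 1) / 7 = 8.4286
deviations (xᵢ − x̄): -11.4286, 0.5714, -3.4286, 41.5714, -13.4286, -6.4286, -7.4286
Σ(xᵢ − x̄)² = 2147.7143 ⇒ m₂ = 2147.7143/7 = 306.81633
Σ(xᵢ − x̄)³ = 67213.1020 ⇒ m₃ = 67213.1020/7 = 9601.87172
m₂^(3/2) = 306.81633^(1.5) = 5374.24794
g1 = m₃ / m₂^(3/2) = 9601.87172 / 5374.24794 ≈ 1.7866

1.7866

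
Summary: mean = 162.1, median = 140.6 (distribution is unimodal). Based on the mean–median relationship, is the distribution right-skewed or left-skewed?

right-skewed

mean − median = 162.1 − 140.6 = 21.5
mean > median ⇒ the longer tail is on the right ⇒ right-skewed (positively skewed).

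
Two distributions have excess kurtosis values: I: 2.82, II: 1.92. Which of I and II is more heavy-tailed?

Higher excess kurtosis ⇒ heavier tails relative to the normal distribution.
2.82 vs 1.92: the larger is 2.82, so I has heavier tails.

I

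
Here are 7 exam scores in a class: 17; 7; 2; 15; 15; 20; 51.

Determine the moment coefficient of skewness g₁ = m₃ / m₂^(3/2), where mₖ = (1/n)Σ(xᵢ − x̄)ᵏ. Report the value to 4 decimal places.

1.3736

x̄ = (17 + 7 + 2 + 15 + 15 + 20 + 51) / 7 = 18.1429
deviations (xᵢ − x̄): -1.1429, -11.1429, -16.1429, -3.1429, -3.1429, 1.8571, 32.8571
Σ(xᵢ − x̄)² = 1488.8571 ⇒ m₂ = 1488.8571/7 = 212.69388
Σ(xᵢ − x̄)³ = 29824.8980 ⇒ m₃ = 29824.8980/7 = 4260.69971
m₂^(3/2) = 212.69388^(1.5) = 3101.93350
g₁ = m₃ / m₂^(3/2) = 4260.69971 / 3101.93350 ≈ 1.3736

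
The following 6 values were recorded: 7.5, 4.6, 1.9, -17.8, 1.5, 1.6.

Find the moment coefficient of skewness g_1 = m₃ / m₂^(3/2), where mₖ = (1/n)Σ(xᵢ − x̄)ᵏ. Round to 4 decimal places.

-1.5057

x̄ = (7.5 + 4.6 + 1.9 - 17.8 + 1.5 + 1.6) / 6 = -0.1167
deviations (xᵢ − x̄): 7.6167, 4.7167, 2.0167, -17.6833, 1.6167, 1.7167
Σ(xᵢ − x̄)² = 402.5883 ⇒ m₂ = 402.5883/6 = 67.09806
Σ(xᵢ − x̄)³ = -4965.2956 ⇒ m₃ = -4965.2956/6 = -827.54926
m₂^(3/2) = 67.09806^(1.5) = 549.62301
g_1 = m₃ / m₂^(3/2) = -827.54926 / 549.62301 ≈ -1.5057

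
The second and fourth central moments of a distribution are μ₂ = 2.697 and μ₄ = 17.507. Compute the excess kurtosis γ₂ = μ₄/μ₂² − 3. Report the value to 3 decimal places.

-0.593

μ₂² = 2.697² = 7.27381
μ₄/μ₂² = 17.507 / 7.27381 = 2.40685
γ₂ = 2.40685 − 3 ≈ -0.593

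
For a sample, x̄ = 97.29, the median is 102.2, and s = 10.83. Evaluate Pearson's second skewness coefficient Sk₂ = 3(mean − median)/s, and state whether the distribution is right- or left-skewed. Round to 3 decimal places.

Sk₂ = 3(97.29 − 102.2) / 10.83 = 3 × -4.9100 / 10.83
    = -14.7300 / 10.83 ≈ -1.360
Sk₂ < 0 ⇒ mean < median ⇒ left-skewed (negative skew).

-1.360, left-skewed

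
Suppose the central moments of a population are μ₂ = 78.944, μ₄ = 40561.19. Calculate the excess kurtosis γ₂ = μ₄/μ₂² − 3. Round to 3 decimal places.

μ₂² = 78.944² = 6232.15514
μ₄/μ₂² = 40561.19 / 6232.15514 = 6.50837
γ₂ = 6.50837 − 3 ≈ 3.508

3.508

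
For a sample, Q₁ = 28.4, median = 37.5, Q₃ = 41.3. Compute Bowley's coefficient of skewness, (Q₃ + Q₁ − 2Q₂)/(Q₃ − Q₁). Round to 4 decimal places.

numerator: Q₃ + Q₁ − 2Q₂ = 41.3 + 28.4 − 2×37.5 = -5.3000
denominator: Q₃ − Q₁ = 41.3 − 28.4 = 12.9000
Bowley skewness = -5.3000 / 12.9000 ≈ -0.4109

-0.4109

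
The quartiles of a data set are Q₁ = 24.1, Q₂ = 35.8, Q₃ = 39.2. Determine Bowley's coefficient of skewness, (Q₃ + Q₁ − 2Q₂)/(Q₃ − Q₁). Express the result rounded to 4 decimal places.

numerator: Q₃ + Q₁ − 2Q₂ = 39.2 + 24.1 − 2×35.8 = -8.3000
denominator: Q₃ − Q₁ = 39.2 − 24.1 = 15.1000
Bowley skewness = -8.3000 / 15.1000 ≈ -0.5497

-0.5497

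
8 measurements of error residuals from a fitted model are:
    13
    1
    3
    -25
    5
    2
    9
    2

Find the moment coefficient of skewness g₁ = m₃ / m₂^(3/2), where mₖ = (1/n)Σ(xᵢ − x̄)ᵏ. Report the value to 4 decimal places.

-1.6548

x̄ = (13 + 1 + 3 - 25 + 5 + 2 + 9 + 2) / 8 = 1.2500
deviations (xᵢ − x̄): 11.7500, -0.2500, 1.7500, -26.2500, 3.7500, 0.7500, 7.7500, 0.7500
Σ(xᵢ − x̄)² = 905.5000 ⇒ m₂ = 905.5000/8 = 113.18750
Σ(xᵢ − x̄)³ = -15941.2500 ⇒ m₃ = -15941.2500/8 = -1992.65625
m₂^(3/2) = 113.18750^(1.5) = 1204.19745
g₁ = m₃ / m₂^(3/2) = -1992.65625 / 1204.19745 ≈ -1.6548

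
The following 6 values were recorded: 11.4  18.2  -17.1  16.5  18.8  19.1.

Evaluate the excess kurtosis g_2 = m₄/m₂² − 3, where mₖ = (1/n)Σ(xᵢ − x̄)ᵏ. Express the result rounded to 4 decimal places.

x̄ = 11.1500
Σ(xᵢ − x̄)² = 998.1750 ⇒ m₂ = 166.36250
Σ(xᵢ − x̄)⁴ = 647612.7828 ⇒ m₄ = 107935.46381
m₂² = 27676.48141
g_2 = m₄/m₂² − 3 = 3.89990 − 3 ≈ 0.8999

0.8999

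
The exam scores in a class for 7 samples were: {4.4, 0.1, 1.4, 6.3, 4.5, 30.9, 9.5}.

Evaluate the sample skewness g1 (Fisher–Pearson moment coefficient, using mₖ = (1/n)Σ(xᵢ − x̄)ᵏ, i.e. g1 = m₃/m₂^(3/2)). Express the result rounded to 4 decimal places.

1.6871

x̄ = (4.4 + 0.1 + 1.4 + 6.3 + 4.5 + 30.9 + 9.5) / 7 = 8.1571
deviations (xᵢ − x̄): -3.7571, -8.0571, -6.7571, -1.8571, -3.6571, 22.7429, 1.3429
Σ(xᵢ − x̄)² = 660.5571 ⇒ m₂ = 660.5571/7 = 94.36531
Σ(xᵢ − x̄)³ = 10825.9523 ⇒ m₃ = 10825.9523/7 = 1546.56462
m₂^(3/2) = 94.36531^(1.5) = 916.68163
g1 = m₃ / m₂^(3/2) = 1546.56462 / 916.68163 ≈ 1.6871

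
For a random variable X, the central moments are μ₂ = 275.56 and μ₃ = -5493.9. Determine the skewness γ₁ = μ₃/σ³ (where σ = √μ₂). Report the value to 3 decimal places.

-1.201

σ = √μ₂ = √275.56 = 16.60000
σ³ = μ₂^(3/2) = 4574.29600
γ₁ = μ₃/σ³ = -5493.9 / 4574.29600 ≈ -1.201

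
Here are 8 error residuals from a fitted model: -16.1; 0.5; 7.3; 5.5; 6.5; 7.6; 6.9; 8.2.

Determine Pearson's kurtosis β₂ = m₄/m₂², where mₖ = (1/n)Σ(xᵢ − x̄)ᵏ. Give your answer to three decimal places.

x̄ = 3.3000
Σ(xᵢ − x̄)² = 470.7400 ⇒ m₂ = 58.84250
Σ(xᵢ − x̄)⁴ = 143178.9202 ⇒ m₄ = 17897.36503
m₂² = 3462.43981
β₂ = m₄/m₂² = 17897.36503 / 3462.43981 ≈ 5.169

5.169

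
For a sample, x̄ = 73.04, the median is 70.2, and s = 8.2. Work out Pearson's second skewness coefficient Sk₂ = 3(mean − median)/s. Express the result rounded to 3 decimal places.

1.039

Sk₂ = 3(73.04 − 70.2) / 8.2 = 3 × 2.8400 / 8.2
    = 8.5200 / 8.2 ≈ 1.039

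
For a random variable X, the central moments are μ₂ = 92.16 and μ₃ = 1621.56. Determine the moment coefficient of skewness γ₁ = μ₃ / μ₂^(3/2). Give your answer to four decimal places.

1.8328

σ = √μ₂ = √92.16 = 9.60000
σ³ = μ₂^(3/2) = 884.73600
γ₁ = μ₃/σ³ = 1621.56 / 884.73600 ≈ 1.8328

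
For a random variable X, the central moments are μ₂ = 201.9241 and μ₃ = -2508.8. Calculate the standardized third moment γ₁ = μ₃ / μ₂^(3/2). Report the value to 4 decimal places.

-0.8743

σ = √μ₂ = √201.9241 = 14.21000
σ³ = μ₂^(3/2) = 2869.34146
γ₁ = μ₃/σ³ = -2508.8 / 2869.34146 ≈ -0.8743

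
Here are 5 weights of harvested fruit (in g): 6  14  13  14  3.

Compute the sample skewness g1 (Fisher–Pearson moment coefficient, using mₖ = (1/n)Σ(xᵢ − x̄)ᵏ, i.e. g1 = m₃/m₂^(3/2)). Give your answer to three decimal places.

x̄ = (6 + 14 + 13 + 14 + 3) / 5 = 10.0000
deviations (xᵢ − x̄): -4.0000, 4.0000, 3.0000, 4.0000, -7.0000
Σ(xᵢ − x̄)² = 106.0000 ⇒ m₂ = 106.0000/5 = 21.20000
Σ(xᵢ − x̄)³ = -252.0000 ⇒ m₃ = -252.0000/5 = -50.40000
m₂^(3/2) = 21.20000^(1.5) = 97.61213
g1 = m₃ / m₂^(3/2) = -50.40000 / 97.61213 ≈ -0.516

-0.516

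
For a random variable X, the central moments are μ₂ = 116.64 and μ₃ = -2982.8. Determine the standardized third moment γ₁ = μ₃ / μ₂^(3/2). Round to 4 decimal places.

-2.3678

σ = √μ₂ = √116.64 = 10.80000
σ³ = μ₂^(3/2) = 1259.71200
γ₁ = μ₃/σ³ = -2982.8 / 1259.71200 ≈ -2.3678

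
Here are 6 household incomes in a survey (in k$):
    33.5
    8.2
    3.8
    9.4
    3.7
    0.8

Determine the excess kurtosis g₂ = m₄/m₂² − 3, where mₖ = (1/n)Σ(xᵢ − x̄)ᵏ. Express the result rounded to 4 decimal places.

0.7178

x̄ = 9.9000
Σ(xᵢ − x̄)² = 718.5600 ⇒ m₂ = 119.76000
Σ(xᵢ − x̄)⁴ = 319932.5700 ⇒ m₄ = 53322.09500
m₂² = 14342.45760
g₂ = m₄/m₂² − 3 = 3.71778 − 3 ≈ 0.7178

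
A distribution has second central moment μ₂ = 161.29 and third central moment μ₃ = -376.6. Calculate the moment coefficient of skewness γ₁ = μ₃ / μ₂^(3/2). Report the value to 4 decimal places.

σ = √μ₂ = √161.29 = 12.70000
σ³ = μ₂^(3/2) = 2048.38300
γ₁ = μ₃/σ³ = -376.6 / 2048.38300 ≈ -0.1839

-0.1839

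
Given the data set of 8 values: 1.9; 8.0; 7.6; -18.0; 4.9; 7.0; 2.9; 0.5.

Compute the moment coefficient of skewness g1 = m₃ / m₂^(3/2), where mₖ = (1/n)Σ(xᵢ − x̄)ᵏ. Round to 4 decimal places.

x̄ = (1.9 + 8.0 + 7.6 - 18.0 + 4.9 + 7.0 + 2.9 + 0.5) / 8 = 1.8500
deviations (xᵢ − x̄): 0.0500, 6.1500, 5.7500, -19.8500, 3.0500, 5.1500, 1.0500, -1.3500
Σ(xᵢ − x̄)² = 503.6600 ⇒ m₂ = 503.6600/8 = 62.95750
Σ(xᵢ − x̄)³ = -7234.9680 ⇒ m₃ = -7234.9680/8 = -904.37100
m₂^(3/2) = 62.95750^(1.5) = 499.54108
g1 = m₃ / m₂^(3/2) = -904.37100 / 499.54108 ≈ -1.8104

-1.8104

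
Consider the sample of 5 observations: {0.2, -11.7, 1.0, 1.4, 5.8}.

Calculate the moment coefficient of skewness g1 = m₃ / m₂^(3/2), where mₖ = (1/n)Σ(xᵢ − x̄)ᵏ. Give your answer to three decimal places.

x̄ = (0.2 - 11.7 + 1.0 + 1.4 + 5.8) / 5 = -0.6600
deviations (xᵢ − x̄): 0.8600, -11.0400, 1.6600, 2.0600, 6.4600
Σ(xᵢ − x̄)² = 171.3520 ⇒ m₂ = 171.3520/5 = 34.27040
Σ(xᵢ − x̄)³ = -1062.0346 ⇒ m₃ = -1062.0346/5 = -212.40691
m₂^(3/2) = 34.27040^(1.5) = 200.62209
g1 = m₃ / m₂^(3/2) = -212.40691 / 200.62209 ≈ -1.059

-1.059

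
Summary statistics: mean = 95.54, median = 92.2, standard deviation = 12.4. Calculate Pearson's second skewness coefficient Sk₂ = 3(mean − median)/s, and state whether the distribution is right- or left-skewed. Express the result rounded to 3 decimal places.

0.808, right-skewed

Sk₂ = 3(95.54 − 92.2) / 12.4 = 3 × 3.3400 / 12.4
    = 10.0200 / 12.4 ≈ 0.808
Sk₂ > 0 ⇒ mean > median ⇒ right-skewed (positive skew).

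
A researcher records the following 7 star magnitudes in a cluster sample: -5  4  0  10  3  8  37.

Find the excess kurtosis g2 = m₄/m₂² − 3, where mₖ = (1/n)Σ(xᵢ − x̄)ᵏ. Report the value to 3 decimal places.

x̄ = 8.1429
Σ(xᵢ − x̄)² = 1118.8571 ⇒ m₂ = 159.83673
Σ(xᵢ − x̄)⁴ = 728686.8688 ⇒ m₄ = 104098.12411
m₂² = 25547.78176
g2 = m₄/m₂² − 3 = 4.07464 − 3 ≈ 1.075

1.075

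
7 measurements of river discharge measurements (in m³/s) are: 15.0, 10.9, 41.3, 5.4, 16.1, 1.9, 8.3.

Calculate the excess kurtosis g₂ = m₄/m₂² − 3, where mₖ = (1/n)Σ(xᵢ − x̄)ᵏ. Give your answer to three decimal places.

x̄ = 14.1286
Σ(xᵢ − x̄)² = 1013.0543 ⇒ m₂ = 144.72204
Σ(xᵢ − x̄)⁴ = 574511.6558 ⇒ m₄ = 82073.09369
m₂² = 20944.46910
g₂ = m₄/m₂² − 3 = 3.91860 − 3 ≈ 0.919

0.919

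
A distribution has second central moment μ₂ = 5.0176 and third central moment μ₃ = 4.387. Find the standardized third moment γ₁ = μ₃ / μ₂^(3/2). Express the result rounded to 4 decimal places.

σ = √μ₂ = √5.0176 = 2.24000
σ³ = μ₂^(3/2) = 11.23942
γ₁ = μ₃/σ³ = 4.387 / 11.23942 ≈ 0.3903

0.3903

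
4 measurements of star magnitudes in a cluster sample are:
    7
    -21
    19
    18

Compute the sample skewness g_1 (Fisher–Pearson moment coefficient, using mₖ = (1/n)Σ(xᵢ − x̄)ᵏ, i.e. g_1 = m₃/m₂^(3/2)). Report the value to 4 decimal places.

-0.8895

x̄ = (7 - 21 + 19 + 18) / 4 = 5.7500
deviations (xᵢ − x̄): 1.2500, -26.7500, 13.2500, 12.2500
Σ(xᵢ − x̄)² = 1042.7500 ⇒ m₂ = 1042.7500/4 = 260.68750
Σ(xᵢ − x̄)³ = -14974.8750 ⇒ m₃ = -14974.8750/4 = -3743.71875
m₂^(3/2) = 260.68750^(1.5) = 4209.01342
g_1 = m₃ / m₂^(3/2) = -3743.71875 / 4209.01342 ≈ -0.8895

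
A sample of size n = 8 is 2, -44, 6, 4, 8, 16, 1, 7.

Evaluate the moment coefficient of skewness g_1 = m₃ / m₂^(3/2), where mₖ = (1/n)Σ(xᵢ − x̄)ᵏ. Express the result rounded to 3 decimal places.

-1.970

x̄ = (2 - 44 + 6 + 4 + 8 + 16 + 1 + 7) / 8 = 0.0000
deviations (xᵢ − x̄): 2.0000, -44.0000, 6.0000, 4.0000, 8.0000, 16.0000, 1.0000, 7.0000
Σ(xᵢ − x̄)² = 2362.0000 ⇒ m₂ = 2362.0000/8 = 295.25000
Σ(xᵢ − x̄)³ = -79944.0000 ⇒ m₃ = -79944.0000/8 = -9993.00000
m₂^(3/2) = 295.25000^(1.5) = 5073.23359
g_1 = m₃ / m₂^(3/2) = -9993.00000 / 5073.23359 ≈ -1.970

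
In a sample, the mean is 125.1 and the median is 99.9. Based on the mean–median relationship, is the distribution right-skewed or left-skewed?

mean − median = 125.1 − 99.9 = 25.2
mean > median ⇒ the longer tail is on the right ⇒ right-skewed (positively skewed).

right-skewed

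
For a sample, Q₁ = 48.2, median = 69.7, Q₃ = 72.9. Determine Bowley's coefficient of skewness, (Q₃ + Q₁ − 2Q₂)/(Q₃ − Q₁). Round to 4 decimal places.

-0.7409

numerator: Q₃ + Q₁ − 2Q₂ = 72.9 + 48.2 − 2×69.7 = -18.3000
denominator: Q₃ − Q₁ = 72.9 − 48.2 = 24.7000
Bowley skewness = -18.3000 / 24.7000 ≈ -0.7409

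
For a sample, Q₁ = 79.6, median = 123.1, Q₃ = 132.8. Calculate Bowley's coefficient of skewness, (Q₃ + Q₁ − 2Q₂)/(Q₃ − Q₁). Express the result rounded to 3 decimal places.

-0.635

numerator: Q₃ + Q₁ − 2Q₂ = 132.8 + 79.6 − 2×123.1 = -33.8000
denominator: Q₃ − Q₁ = 132.8 − 79.6 = 53.2000
Bowley skewness = -33.8000 / 53.2000 ≈ -0.635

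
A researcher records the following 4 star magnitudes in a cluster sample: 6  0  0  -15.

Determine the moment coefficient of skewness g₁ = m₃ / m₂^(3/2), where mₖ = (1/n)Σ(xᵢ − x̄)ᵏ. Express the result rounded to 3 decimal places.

-0.797

x̄ = (6 + 0 + 0 - 15) / 4 = -2.2500
deviations (xᵢ − x̄): 8.2500, 2.2500, 2.2500, -12.7500
Σ(xᵢ − x̄)² = 240.7500 ⇒ m₂ = 240.7500/4 = 60.18750
Σ(xᵢ − x̄)³ = -1488.3750 ⇒ m₃ = -1488.3750/4 = -372.09375
m₂^(3/2) = 60.18750^(1.5) = 466.93826
g₁ = m₃ / m₂^(3/2) = -372.09375 / 466.93826 ≈ -0.797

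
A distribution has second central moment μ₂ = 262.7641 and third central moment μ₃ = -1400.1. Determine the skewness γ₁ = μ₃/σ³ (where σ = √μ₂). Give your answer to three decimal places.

σ = √μ₂ = √262.7641 = 16.21000
σ³ = μ₂^(3/2) = 4259.40606
γ₁ = μ₃/σ³ = -1400.1 / 4259.40606 ≈ -0.329

-0.329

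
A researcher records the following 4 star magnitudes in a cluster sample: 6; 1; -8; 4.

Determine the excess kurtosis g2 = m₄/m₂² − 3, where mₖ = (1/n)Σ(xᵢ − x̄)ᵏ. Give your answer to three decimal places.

-0.955

x̄ = 0.7500
Σ(xᵢ − x̄)² = 114.7500 ⇒ m₂ = 28.68750
Σ(xᵢ − x̄)⁴ = 6733.0781 ⇒ m₄ = 1683.26953
m₂² = 822.97266
g2 = m₄/m₂² − 3 = 2.04535 − 3 ≈ -0.955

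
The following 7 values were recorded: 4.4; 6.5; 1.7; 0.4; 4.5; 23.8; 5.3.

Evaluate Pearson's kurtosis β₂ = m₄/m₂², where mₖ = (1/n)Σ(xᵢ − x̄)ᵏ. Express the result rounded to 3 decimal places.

x̄ = 6.6571
Σ(xᵢ − x̄)² = 369.2171 ⇒ m₂ = 52.74531
Σ(xᵢ − x̄)⁴ = 88551.7284 ⇒ m₄ = 12650.24692
m₂² = 2782.06732
β₂ = m₄/m₂² = 12650.24692 / 2782.06732 ≈ 4.547

4.547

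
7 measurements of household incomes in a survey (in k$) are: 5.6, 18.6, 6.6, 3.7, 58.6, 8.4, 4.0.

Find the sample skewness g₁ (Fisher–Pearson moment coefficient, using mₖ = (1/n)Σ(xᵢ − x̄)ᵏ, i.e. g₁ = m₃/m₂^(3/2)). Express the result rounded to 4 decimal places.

x̄ = (5.6 + 18.6 + 6.6 + 3.7 + 58.6 + 8.4 + 4.0) / 7 = 15.0714
deviations (xᵢ − x̄): -9.4714, 3.5286, -8.4714, -11.3714, 43.5286, -6.6714, -11.0714
Σ(xᵢ − x̄)² = 2365.0543 ⇒ m₂ = 2365.0543/7 = 337.86490
Σ(xᵢ − x̄)³ = 77937.0311 ⇒ m₃ = 77937.0311/7 = 11133.86159
m₂^(3/2) = 337.86490^(1.5) = 6210.32903
g₁ = m₃ / m₂^(3/2) = 11133.86159 / 6210.32903 ≈ 1.7928

1.7928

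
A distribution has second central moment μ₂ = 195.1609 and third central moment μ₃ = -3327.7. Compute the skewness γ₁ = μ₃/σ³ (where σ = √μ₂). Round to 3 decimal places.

σ = √μ₂ = √195.1609 = 13.97000
σ³ = μ₂^(3/2) = 2726.39777
γ₁ = μ₃/σ³ = -3327.7 / 2726.39777 ≈ -1.221

-1.221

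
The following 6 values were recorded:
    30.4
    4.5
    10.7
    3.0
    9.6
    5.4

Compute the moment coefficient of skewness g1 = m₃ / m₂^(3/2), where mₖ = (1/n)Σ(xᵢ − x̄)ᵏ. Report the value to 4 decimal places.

x̄ = (30.4 + 4.5 + 10.7 + 3.0 + 9.6 + 5.4) / 6 = 10.6000
deviations (xᵢ − x̄): 19.8000, -6.1000, 0.1000, -7.6000, -1.0000, -5.2000
Σ(xᵢ − x̄)² = 515.0600 ⇒ m₂ = 515.0600/6 = 85.84333
Σ(xᵢ − x̄)³ = 6954.8280 ⇒ m₃ = 6954.8280/6 = 1159.13800
m₂^(3/2) = 85.84333^(1.5) = 795.35288
g1 = m₃ / m₂^(3/2) = 1159.13800 / 795.35288 ≈ 1.4574

1.4574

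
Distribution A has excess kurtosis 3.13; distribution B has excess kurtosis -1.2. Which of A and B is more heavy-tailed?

Higher excess kurtosis ⇒ heavier tails relative to the normal distribution.
3.13 vs -1.2: the larger is 3.13, so A has heavier tails. (A is leptokurtic — heavier-than-normal tails; the other is platykurtic.)

A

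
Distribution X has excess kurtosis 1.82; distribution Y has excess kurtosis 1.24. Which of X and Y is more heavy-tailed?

Higher excess kurtosis ⇒ heavier tails relative to the normal distribution.
1.82 vs 1.24: the larger is 1.82, so X has heavier tails.

X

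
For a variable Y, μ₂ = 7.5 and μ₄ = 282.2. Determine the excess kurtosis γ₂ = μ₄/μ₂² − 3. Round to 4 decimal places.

2.0169

μ₂² = 7.5² = 56.25000
μ₄/μ₂² = 282.2 / 56.25000 = 5.01689
γ₂ = 5.01689 − 3 ≈ 2.0169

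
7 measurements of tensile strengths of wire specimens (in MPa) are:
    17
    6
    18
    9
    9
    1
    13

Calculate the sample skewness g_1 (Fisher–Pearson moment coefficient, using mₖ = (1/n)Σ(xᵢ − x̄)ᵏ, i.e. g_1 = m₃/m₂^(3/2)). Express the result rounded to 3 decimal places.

-0.159

x̄ = (17 + 6 + 18 + 9 + 9 + 1 + 13) / 7 = 10.4286
deviations (xᵢ − x̄): 6.5714, -4.4286, 7.5714, -1.4286, -1.4286, -9.4286, 2.5714
Σ(xᵢ − x̄)² = 219.7143 ⇒ m₂ = 219.7143/7 = 31.38776
Σ(xᵢ − x̄)³ = -196.0408 ⇒ m₃ = -196.0408/7 = -28.00583
m₂^(3/2) = 31.38776^(1.5) = 175.84919
g_1 = m₃ / m₂^(3/2) = -28.00583 / 175.84919 ≈ -0.159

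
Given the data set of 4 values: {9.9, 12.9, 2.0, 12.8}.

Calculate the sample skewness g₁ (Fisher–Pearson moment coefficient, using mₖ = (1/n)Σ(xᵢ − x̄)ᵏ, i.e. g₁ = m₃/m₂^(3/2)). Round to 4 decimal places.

-0.9229

x̄ = (9.9 + 12.9 + 2.0 + 12.8) / 4 = 9.4000
deviations (xᵢ − x̄): 0.5000, 3.5000, -7.4000, 3.4000
Σ(xᵢ − x̄)² = 78.8200 ⇒ m₂ = 78.8200/4 = 19.70500
Σ(xᵢ − x̄)³ = -322.9200 ⇒ m₃ = -322.9200/4 = -80.73000
m₂^(3/2) = 19.70500^(1.5) = 87.47111
g₁ = m₃ / m₂^(3/2) = -80.73000 / 87.47111 ≈ -0.9229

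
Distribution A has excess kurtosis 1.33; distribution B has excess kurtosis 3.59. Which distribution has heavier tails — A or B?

Higher excess kurtosis ⇒ heavier tails relative to the normal distribution.
1.33 vs 3.59: the larger is 3.59, so B has heavier tails.

B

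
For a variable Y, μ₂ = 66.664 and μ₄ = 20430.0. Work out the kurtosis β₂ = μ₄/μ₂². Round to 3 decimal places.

μ₂² = 66.664² = 4444.08890
μ₄/μ₂² = 20430.0 / 4444.08890 = 4.59712
β₂ ≈ 4.597

4.597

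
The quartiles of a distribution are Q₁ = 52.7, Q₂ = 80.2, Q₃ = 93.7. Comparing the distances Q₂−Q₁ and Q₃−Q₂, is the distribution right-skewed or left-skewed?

Q₂ − Q₁ = 27.5;  Q₃ − Q₂ = 13.5
Q₂ − Q₁ > Q₃ − Q₂ ⇒ the lower half is more spread out ⇒ left-skewed.

left-skewed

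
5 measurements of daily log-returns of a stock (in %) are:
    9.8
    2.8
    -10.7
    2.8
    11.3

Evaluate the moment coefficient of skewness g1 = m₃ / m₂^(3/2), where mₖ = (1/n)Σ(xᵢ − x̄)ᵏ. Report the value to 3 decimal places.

x̄ = (9.8 + 2.8 - 10.7 + 2.8 + 11.3) / 5 = 3.2000
deviations (xᵢ − x̄): 6.6000, -0.4000, -13.9000, -0.4000, 8.1000
Σ(xᵢ − x̄)² = 302.7000 ⇒ m₂ = 302.7000/5 = 60.54000
Σ(xᵢ − x̄)³ = -1866.8100 ⇒ m₃ = -1866.8100/5 = -373.36200
m₂^(3/2) = 60.54000^(1.5) = 471.04633
g1 = m₃ / m₂^(3/2) = -373.36200 / 471.04633 ≈ -0.793

-0.793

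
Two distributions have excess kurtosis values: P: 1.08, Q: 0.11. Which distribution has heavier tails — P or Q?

P

Higher excess kurtosis ⇒ heavier tails relative to the normal distribution.
1.08 vs 0.11: the larger is 1.08, so P has heavier tails.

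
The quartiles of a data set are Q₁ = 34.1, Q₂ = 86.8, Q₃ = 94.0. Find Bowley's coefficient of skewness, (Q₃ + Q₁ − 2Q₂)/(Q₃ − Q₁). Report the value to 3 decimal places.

numerator: Q₃ + Q₁ − 2Q₂ = 94.0 + 34.1 − 2×86.8 = -45.5000
denominator: Q₃ − Q₁ = 94.0 − 34.1 = 59.9000
Bowley skewness = -45.5000 / 59.9000 ≈ -0.760

-0.760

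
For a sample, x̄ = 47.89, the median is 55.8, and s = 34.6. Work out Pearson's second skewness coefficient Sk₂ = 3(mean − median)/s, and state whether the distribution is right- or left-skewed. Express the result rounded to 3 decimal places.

-0.686, left-skewed

Sk₂ = 3(47.89 − 55.8) / 34.6 = 3 × -7.9100 / 34.6
    = -23.7300 / 34.6 ≈ -0.686
Sk₂ < 0 ⇒ mean < median ⇒ left-skewed (negative skew).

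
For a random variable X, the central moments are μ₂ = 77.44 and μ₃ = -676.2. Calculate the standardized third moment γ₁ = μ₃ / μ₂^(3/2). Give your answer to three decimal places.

-0.992

σ = √μ₂ = √77.44 = 8.80000
σ³ = μ₂^(3/2) = 681.47200
γ₁ = μ₃/σ³ = -676.2 / 681.47200 ≈ -0.992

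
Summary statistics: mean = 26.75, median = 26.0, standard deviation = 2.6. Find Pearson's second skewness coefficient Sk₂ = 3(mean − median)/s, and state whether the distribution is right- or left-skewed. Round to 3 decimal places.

Sk₂ = 3(26.75 − 26.0) / 2.6 = 3 × 0.7500 / 2.6
    = 2.2500 / 2.6 ≈ 0.865
Sk₂ > 0 ⇒ mean > median ⇒ right-skewed (positive skew).

0.865, right-skewed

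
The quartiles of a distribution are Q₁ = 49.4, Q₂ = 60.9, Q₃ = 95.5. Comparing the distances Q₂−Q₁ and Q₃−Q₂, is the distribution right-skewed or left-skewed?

Q₂ − Q₁ = 11.5;  Q₃ − Q₂ = 34.6
Q₃ − Q₂ > Q₂ − Q₁ ⇒ the upper half is more spread out ⇒ right-skewed.

right-skewed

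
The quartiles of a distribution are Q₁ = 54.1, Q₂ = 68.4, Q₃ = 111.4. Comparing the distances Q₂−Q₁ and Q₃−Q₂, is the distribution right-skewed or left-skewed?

right-skewed

Q₂ − Q₁ = 14.3;  Q₃ − Q₂ = 43.0
Q₃ − Q₂ > Q₂ − Q₁ ⇒ the upper half is more spread out ⇒ right-skewed.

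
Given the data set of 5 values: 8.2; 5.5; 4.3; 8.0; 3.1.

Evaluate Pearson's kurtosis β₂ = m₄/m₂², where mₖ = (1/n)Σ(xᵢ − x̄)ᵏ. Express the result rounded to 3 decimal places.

x̄ = 5.8200
Σ(xᵢ − x̄)² = 20.2280 ⇒ m₂ = 4.04560
Σ(xᵢ − x̄)⁴ = 114.7555 ⇒ m₄ = 22.95110
m₂² = 16.36688
β₂ = m₄/m₂² = 22.95110 / 16.36688 ≈ 1.402

1.402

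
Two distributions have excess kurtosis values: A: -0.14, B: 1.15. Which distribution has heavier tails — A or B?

B

Higher excess kurtosis ⇒ heavier tails relative to the normal distribution.
-0.14 vs 1.15: the larger is 1.15, so B has heavier tails. (B is leptokurtic — heavier-than-normal tails; the other is platykurtic.)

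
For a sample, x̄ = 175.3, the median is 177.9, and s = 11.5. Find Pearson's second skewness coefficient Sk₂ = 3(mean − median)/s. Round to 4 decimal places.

-0.6783

Sk₂ = 3(175.3 − 177.9) / 11.5 = 3 × -2.6000 / 11.5
    = -7.8000 / 11.5 ≈ -0.6783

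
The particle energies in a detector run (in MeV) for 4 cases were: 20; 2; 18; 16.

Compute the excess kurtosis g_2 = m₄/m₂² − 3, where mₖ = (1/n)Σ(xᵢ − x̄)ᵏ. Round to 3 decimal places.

-0.770

x̄ = 14.0000
Σ(xᵢ − x̄)² = 200.0000 ⇒ m₂ = 50.00000
Σ(xᵢ − x̄)⁴ = 22304.0000 ⇒ m₄ = 5576.00000
m₂² = 2500.00000
g_2 = m₄/m₂² − 3 = 2.23040 − 3 ≈ -0.770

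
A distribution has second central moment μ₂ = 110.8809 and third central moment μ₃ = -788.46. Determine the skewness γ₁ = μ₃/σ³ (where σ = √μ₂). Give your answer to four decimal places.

σ = √μ₂ = √110.8809 = 10.53000
σ³ = μ₂^(3/2) = 1167.57588
γ₁ = μ₃/σ³ = -788.46 / 1167.57588 ≈ -0.6753

-0.6753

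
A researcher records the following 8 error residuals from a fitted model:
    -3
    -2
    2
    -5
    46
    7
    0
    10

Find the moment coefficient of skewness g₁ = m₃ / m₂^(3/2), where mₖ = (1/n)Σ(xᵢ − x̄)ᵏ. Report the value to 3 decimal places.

1.875

x̄ = (-3 - 2 + 2 - 5 + 46 + 7 + 0 + 10) / 8 = 6.8750
deviations (xᵢ − x̄): -9.8750, -8.8750, -4.8750, -11.8750, 39.1250, 0.1250, -6.8750, 3.1250
Σ(xᵢ − x̄)² = 1928.8750 ⇒ m₂ = 1928.8750/8 = 241.10938
Σ(xᵢ − x̄)³ = 56144.3438 ⇒ m₃ = 56144.3438/8 = 7018.04297
m₂^(3/2) = 241.10938^(1.5) = 3743.87333
g₁ = m₃ / m₂^(3/2) = 7018.04297 / 3743.87333 ≈ 1.875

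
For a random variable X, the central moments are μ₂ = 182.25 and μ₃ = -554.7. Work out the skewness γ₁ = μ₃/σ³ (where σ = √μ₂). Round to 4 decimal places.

-0.2255

σ = √μ₂ = √182.25 = 13.50000
σ³ = μ₂^(3/2) = 2460.37500
γ₁ = μ₃/σ³ = -554.7 / 2460.37500 ≈ -0.2255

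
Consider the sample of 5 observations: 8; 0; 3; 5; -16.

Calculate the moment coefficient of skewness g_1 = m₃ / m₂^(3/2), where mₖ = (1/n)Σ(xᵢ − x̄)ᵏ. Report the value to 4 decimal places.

-1.1522

x̄ = (8 + 0 + 3 + 5 - 16) / 5 = 0.0000
deviations (xᵢ − x̄): 8.0000, 0.0000, 3.0000, 5.0000, -16.0000
Σ(xᵢ − x̄)² = 354.0000 ⇒ m₂ = 354.0000/5 = 70.80000
Σ(xᵢ − x̄)³ = -3432.0000 ⇒ m₃ = -3432.0000/5 = -686.40000
m₂^(3/2) = 70.80000^(1.5) = 595.73057
g_1 = m₃ / m₂^(3/2) = -686.40000 / 595.73057 ≈ -1.1522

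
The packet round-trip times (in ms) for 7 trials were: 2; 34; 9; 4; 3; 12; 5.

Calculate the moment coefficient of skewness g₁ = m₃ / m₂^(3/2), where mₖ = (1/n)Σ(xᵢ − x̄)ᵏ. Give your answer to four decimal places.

x̄ = (2 + 34 + 9 + 4 + 3 + 12 + 5) / 7 = 9.8571
deviations (xᵢ − x̄): -7.8571, 24.1429, -0.8571, -5.8571, -6.8571, 2.1429, -4.8571
Σ(xᵢ − x̄)² = 754.8571 ⇒ m₂ = 754.8571/7 = 107.83673
Σ(xᵢ − x̄)³ = 12958.5306 ⇒ m₃ = 12958.5306/7 = 1851.21866
m₂^(3/2) = 107.83673^(1.5) = 1119.82483
g₁ = m₃ / m₂^(3/2) = 1851.21866 / 1119.82483 ≈ 1.6531

1.6531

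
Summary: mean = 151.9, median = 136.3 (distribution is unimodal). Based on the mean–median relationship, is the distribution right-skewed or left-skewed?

right-skewed

mean − median = 151.9 − 136.3 = 15.6
mean > median ⇒ the longer tail is on the right ⇒ right-skewed (positively skewed).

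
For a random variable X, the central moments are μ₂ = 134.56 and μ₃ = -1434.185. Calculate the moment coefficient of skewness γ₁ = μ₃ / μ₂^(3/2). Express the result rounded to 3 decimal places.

-0.919

σ = √μ₂ = √134.56 = 11.60000
σ³ = μ₂^(3/2) = 1560.89600
γ₁ = μ₃/σ³ = -1434.185 / 1560.89600 ≈ -0.919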